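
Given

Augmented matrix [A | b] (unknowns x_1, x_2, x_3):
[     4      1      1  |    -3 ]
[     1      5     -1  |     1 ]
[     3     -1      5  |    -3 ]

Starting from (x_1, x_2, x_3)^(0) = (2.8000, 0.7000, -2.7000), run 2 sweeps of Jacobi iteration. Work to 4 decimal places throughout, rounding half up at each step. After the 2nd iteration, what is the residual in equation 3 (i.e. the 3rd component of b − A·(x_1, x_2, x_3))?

Iteration 1:
  x_1 = (-3 - (1)·0.7000 - (1)·-2.7000) / (4) = -0.2500
  x_2 = (1 - (1)·2.8000 - (-1)·-2.7000) / (5) = -0.9000
  x_3 = (-3 - (3)·2.8000 - (-1)·0.7000) / (5) = -2.1400
Iteration 2:
  x_1 = (-3 - (1)·-0.9000 - (1)·-2.1400) / (4) = 0.0100
  x_2 = (1 - (1)·-0.2500 - (-1)·-2.1400) / (5) = -0.1780
  x_3 = (-3 - (3)·-0.2500 - (-1)·-0.9000) / (5) = -0.6300
Residual b − A·x = (-2.2320, 1.2500, -0.0580)

-0.0580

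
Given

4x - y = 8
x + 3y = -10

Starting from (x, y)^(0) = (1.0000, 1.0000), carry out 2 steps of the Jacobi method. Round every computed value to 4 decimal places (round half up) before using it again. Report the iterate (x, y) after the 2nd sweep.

(1.0833, -4.0833)

Iteration 1:
  x = (8 - (-1)·1.0000) / (4) = 2.2500
  y = (-10 - (1)·1.0000) / (3) = -3.6667
Iteration 2:
  x = (8 - (-1)·-3.6667) / (4) = 1.0833
  y = (-10 - (1)·2.2500) / (3) = -4.0833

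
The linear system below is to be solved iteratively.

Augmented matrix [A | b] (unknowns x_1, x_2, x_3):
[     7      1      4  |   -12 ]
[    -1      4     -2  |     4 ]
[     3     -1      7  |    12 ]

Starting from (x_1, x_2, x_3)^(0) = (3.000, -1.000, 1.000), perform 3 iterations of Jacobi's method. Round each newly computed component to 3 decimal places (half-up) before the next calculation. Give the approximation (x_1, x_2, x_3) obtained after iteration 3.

(-3.489, 1.927, 2.743)

Iteration 1:
  x_1 = (-12 - (1)·-1.000 - (4)·1.000) / (7) = -2.143
  x_2 = (4 - (-1)·3.000 - (-2)·1.000) / (4) = 2.250
  x_3 = (12 - (3)·3.000 - (-1)·-1.000) / (7) = 0.286
Iteration 2:
  x_1 = (-12 - (1)·2.250 - (4)·0.286) / (7) = -2.199
  x_2 = (4 - (-1)·-2.143 - (-2)·0.286) / (4) = 0.607
  x_3 = (12 - (3)·-2.143 - (-1)·2.250) / (7) = 2.954
Iteration 3:
  x_1 = (-12 - (1)·0.607 - (4)·2.954) / (7) = -3.489
  x_2 = (4 - (-1)·-2.199 - (-2)·2.954) / (4) = 1.927
  x_3 = (12 - (3)·-2.199 - (-1)·0.607) / (7) = 2.743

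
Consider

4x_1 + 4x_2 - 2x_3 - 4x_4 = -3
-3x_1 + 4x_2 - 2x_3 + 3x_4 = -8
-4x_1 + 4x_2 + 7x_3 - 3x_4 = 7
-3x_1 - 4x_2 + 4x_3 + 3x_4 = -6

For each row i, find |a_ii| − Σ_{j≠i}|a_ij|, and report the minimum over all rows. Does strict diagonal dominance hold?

row 1: |4| − (4+2+4) = -6
row 2: |4| − (3+2+3) = -4
row 3: |7| − (4+4+3) = -4
row 4: |3| − (3+4+4) = -8
minimum over rows = -8 → not strictly diagonally dominant

-8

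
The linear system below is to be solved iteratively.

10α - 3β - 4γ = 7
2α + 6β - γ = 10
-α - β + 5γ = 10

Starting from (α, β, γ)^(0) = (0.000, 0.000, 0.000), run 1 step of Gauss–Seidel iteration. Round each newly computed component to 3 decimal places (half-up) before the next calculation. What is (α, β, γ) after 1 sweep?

(0.700, 1.433, 2.427)

Iteration 1:
  α = (7 - (-3)·0.000 - (-4)·0.000) / (10) = 0.700
  β = (10 - (2)·0.700 - (-1)·0.000) / (6) = 1.433
  γ = (10 - (-1)·0.700 - (-1)·1.433) / (5) = 2.427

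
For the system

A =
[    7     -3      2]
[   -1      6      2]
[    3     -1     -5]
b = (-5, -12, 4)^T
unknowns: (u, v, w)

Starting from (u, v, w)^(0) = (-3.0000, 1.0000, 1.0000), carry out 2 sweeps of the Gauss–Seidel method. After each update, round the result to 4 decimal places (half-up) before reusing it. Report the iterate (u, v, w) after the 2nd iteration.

(-1.5674, -2.0422, -1.3320)

Iteration 1:
  u = (-5 - (-3)·1.0000 - (2)·1.0000) / (7) = -0.5714
  v = (-12 - (-1)·-0.5714 - (2)·1.0000) / (6) = -2.4286
  w = (4 - (3)·-0.5714 - (-1)·-2.4286) / (-5) = -0.6571
Iteration 2:
  u = (-5 - (-3)·-2.4286 - (2)·-0.6571) / (7) = -1.5674
  v = (-12 - (-1)·-1.5674 - (2)·-0.6571) / (6) = -2.0422
  w = (4 - (3)·-1.5674 - (-1)·-2.0422) / (-5) = -1.3320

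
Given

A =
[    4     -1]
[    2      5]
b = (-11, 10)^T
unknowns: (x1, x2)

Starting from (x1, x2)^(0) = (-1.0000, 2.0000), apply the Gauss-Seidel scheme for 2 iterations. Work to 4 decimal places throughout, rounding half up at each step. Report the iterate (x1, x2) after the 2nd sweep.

Iteration 1:
  x1 = (-11 - (-1)·2.0000) / (4) = -2.2500
  x2 = (10 - (2)·-2.2500) / (5) = 2.9000
Iteration 2:
  x1 = (-11 - (-1)·2.9000) / (4) = -2.0250
  x2 = (10 - (2)·-2.0250) / (5) = 2.8100

(-2.0250, 2.8100)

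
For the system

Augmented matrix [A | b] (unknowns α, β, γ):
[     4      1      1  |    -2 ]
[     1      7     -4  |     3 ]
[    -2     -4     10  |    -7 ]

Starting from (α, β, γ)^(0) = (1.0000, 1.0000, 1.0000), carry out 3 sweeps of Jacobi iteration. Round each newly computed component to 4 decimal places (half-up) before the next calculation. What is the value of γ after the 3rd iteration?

-0.6321

Iteration 1:
  α = (-2 - (1)·1.0000 - (1)·1.0000) / (4) = -1.0000
  β = (3 - (1)·1.0000 - (-4)·1.0000) / (7) = 0.8571
  γ = (-7 - (-2)·1.0000 - (-4)·1.0000) / (10) = -0.1000
Iteration 2:
  α = (-2 - (1)·0.8571 - (1)·-0.1000) / (4) = -0.6893
  β = (3 - (1)·-1.0000 - (-4)·-0.1000) / (7) = 0.5143
  γ = (-7 - (-2)·-1.0000 - (-4)·0.8571) / (10) = -0.5572
Iteration 3:
  α = (-2 - (1)·0.5143 - (1)·-0.5572) / (4) = -0.4893
  β = (3 - (1)·-0.6893 - (-4)·-0.5572) / (7) = 0.2086
  γ = (-7 - (-2)·-0.6893 - (-4)·0.5143) / (10) = -0.6321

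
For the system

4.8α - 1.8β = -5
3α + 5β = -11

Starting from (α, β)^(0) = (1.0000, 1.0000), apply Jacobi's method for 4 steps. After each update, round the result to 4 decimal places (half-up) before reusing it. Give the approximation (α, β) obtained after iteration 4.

Iteration 1:
  α = (-5 - (-1.8)·1.0000) / (4.8) = -0.6667
  β = (-11 - (3)·1.0000) / (5) = -2.8000
Iteration 2:
  α = (-5 - (-1.8)·-2.8000) / (4.8) = -2.0917
  β = (-11 - (3)·-0.6667) / (5) = -1.8000
Iteration 3:
  α = (-5 - (-1.8)·-1.8000) / (4.8) = -1.7167
  β = (-11 - (3)·-2.0917) / (5) = -0.9450
Iteration 4:
  α = (-5 - (-1.8)·-0.9450) / (4.8) = -1.3960
  β = (-11 - (3)·-1.7167) / (5) = -1.1700

(-1.3960, -1.1700)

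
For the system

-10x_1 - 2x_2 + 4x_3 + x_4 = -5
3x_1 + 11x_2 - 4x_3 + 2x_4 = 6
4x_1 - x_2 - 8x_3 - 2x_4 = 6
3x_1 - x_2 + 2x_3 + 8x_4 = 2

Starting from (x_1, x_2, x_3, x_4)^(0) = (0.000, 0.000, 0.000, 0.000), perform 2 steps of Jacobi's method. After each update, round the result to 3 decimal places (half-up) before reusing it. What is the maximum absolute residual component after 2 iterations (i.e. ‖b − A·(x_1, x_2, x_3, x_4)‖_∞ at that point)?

1.491

Iteration 1:
  x_1 = (-5 - (-2)·0.000 - (4)·0.000 - (1)·0.000) / (-10) = 0.500
  x_2 = (6 - (3)·0.000 - (-4)·0.000 - (2)·0.000) / (11) = 0.545
  x_3 = (6 - (4)·0.000 - (-1)·0.000 - (-2)·0.000) / (-8) = -0.750
  x_4 = (2 - (3)·0.000 - (-1)·0.000 - (2)·0.000) / (8) = 0.250
Iteration 2:
  x_1 = (-5 - (-2)·0.545 - (4)·-0.750 - (1)·0.250) / (-10) = 0.116
  x_2 = (6 - (3)·0.500 - (-4)·-0.750 - (2)·0.250) / (11) = 0.091
  x_3 = (6 - (4)·0.500 - (-1)·0.545 - (-2)·0.250) / (-8) = -0.631
  x_4 = (2 - (3)·0.500 - (-1)·0.545 - (2)·-0.750) / (8) = 0.318
Residual b − A·x = (-1.452, 1.491, 1.215, 0.461); ∞-norm = 1.491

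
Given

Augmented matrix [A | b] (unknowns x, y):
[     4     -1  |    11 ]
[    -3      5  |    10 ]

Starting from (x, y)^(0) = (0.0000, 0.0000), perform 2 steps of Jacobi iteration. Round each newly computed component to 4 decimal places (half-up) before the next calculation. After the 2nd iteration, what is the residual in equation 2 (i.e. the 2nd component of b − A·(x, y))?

Iteration 1:
  x = (11 - (-1)·0.0000) / (4) = 2.7500
  y = (10 - (-3)·0.0000) / (5) = 2.0000
Iteration 2:
  x = (11 - (-1)·2.0000) / (4) = 3.2500
  y = (10 - (-3)·2.7500) / (5) = 3.6500
Residual b − A·x = (1.6500, 1.5000)

1.5000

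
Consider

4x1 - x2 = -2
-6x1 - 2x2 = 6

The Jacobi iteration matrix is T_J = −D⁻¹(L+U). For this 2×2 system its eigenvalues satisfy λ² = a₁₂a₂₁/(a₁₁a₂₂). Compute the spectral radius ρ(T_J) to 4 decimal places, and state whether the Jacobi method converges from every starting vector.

a₁₂a₂₁/(a₁₁a₂₂) = (-1)·(-6) / ((4)·(-2)) = -0.750000
ρ = √|-0.750000| = √0.750000 = 0.8660
ρ < 1, so Jacobi converges

0.8660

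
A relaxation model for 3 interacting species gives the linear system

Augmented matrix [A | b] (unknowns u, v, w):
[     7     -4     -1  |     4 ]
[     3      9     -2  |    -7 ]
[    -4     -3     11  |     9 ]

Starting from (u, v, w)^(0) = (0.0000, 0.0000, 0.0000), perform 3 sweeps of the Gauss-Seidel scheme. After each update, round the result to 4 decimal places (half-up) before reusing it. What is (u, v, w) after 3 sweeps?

Iteration 1:
  u = (4 - (-4)·0.0000 - (-1)·0.0000) / (7) = 0.5714
  v = (-7 - (3)·0.5714 - (-2)·0.0000) / (9) = -0.9682
  w = (9 - (-4)·0.5714 - (-3)·-0.9682) / (11) = 0.7619
Iteration 2:
  u = (4 - (-4)·-0.9682 - (-1)·0.7619) / (7) = 0.1270
  v = (-7 - (3)·0.1270 - (-2)·0.7619) / (9) = -0.6508
  w = (9 - (-4)·0.1270 - (-3)·-0.6508) / (11) = 0.6869
Iteration 3:
  u = (4 - (-4)·-0.6508 - (-1)·0.6869) / (7) = 0.2977
  v = (-7 - (3)·0.2977 - (-2)·0.6869) / (9) = -0.7244
  w = (9 - (-4)·0.2977 - (-3)·-0.7244) / (11) = 0.7289

(0.2977, -0.7244, 0.7289)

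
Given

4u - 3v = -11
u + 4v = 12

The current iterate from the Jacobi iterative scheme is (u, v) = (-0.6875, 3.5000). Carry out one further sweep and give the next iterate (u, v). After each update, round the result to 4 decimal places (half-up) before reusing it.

(-0.1250, 3.1719)

One sweep:
  u = (-11 - (-3)·3.5000) / (4) = -0.1250
  v = (12 - (1)·-0.6875) / (4) = 3.1719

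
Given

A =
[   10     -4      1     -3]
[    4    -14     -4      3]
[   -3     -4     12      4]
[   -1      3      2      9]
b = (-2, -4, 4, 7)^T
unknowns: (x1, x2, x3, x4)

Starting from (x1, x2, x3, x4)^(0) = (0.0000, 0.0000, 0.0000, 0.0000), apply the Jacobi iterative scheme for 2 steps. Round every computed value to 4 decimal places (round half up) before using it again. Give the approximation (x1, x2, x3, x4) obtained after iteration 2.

Iteration 1:
  x1 = (-2 - (-4)·0.0000 - (1)·0.0000 - (-3)·0.0000) / (10) = -0.2000
  x2 = (-4 - (4)·0.0000 - (-4)·0.0000 - (3)·0.0000) / (-14) = 0.2857
  x3 = (4 - (-3)·0.0000 - (-4)·0.0000 - (4)·0.0000) / (12) = 0.3333
  x4 = (7 - (-1)·0.0000 - (3)·0.0000 - (2)·0.0000) / (9) = 0.7778
Iteration 2:
  x1 = (-2 - (-4)·0.2857 - (1)·0.3333 - (-3)·0.7778) / (10) = 0.1143
  x2 = (-4 - (4)·-0.2000 - (-4)·0.3333 - (3)·0.7778) / (-14) = 0.3000
  x3 = (4 - (-3)·-0.2000 - (-4)·0.2857 - (4)·0.7778) / (12) = 0.1193
  x4 = (7 - (-1)·-0.2000 - (3)·0.2857 - (2)·0.3333) / (9) = 0.5863

(0.1143, 0.3000, 0.1193, 0.5863)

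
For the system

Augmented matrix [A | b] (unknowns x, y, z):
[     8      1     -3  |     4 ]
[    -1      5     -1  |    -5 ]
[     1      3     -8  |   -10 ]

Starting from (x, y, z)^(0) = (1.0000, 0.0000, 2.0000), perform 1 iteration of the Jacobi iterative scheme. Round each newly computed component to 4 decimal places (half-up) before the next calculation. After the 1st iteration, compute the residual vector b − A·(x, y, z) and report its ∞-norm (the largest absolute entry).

1.4750

Iteration 1:
  x = (4 - (1)·0.0000 - (-3)·2.0000) / (8) = 1.2500
  y = (-5 - (-1)·1.0000 - (-1)·2.0000) / (5) = -0.4000
  z = (-10 - (1)·1.0000 - (3)·0.0000) / (-8) = 1.3750
Residual b − A·x = (-1.4750, -0.3750, 0.9500); ∞-norm = 1.4750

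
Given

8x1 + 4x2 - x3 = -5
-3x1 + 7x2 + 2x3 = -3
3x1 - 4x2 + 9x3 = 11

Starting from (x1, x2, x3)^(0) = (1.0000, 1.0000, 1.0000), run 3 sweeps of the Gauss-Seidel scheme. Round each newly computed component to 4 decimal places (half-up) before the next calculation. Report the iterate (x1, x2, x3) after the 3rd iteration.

(-0.1667, -0.7536, 0.9429)

Iteration 1:
  x1 = (-5 - (4)·1.0000 - (-1)·1.0000) / (8) = -1.0000
  x2 = (-3 - (-3)·-1.0000 - (2)·1.0000) / (7) = -1.1429
  x3 = (11 - (3)·-1.0000 - (-4)·-1.1429) / (9) = 1.0476
Iteration 2:
  x1 = (-5 - (4)·-1.1429 - (-1)·1.0476) / (8) = 0.0774
  x2 = (-3 - (-3)·0.0774 - (2)·1.0476) / (7) = -0.6947
  x3 = (11 - (3)·0.0774 - (-4)·-0.6947) / (9) = 0.8877
Iteration 3:
  x1 = (-5 - (4)·-0.6947 - (-1)·0.8877) / (8) = -0.1667
  x2 = (-3 - (-3)·-0.1667 - (2)·0.8877) / (7) = -0.7536
  x3 = (11 - (3)·-0.1667 - (-4)·-0.7536) / (9) = 0.9429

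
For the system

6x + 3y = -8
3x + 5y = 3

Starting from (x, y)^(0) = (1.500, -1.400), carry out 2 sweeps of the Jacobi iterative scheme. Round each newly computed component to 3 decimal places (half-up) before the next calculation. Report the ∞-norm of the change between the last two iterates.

Iteration 1:
  x = (-8 - (3)·-1.400) / (6) = -0.633
  y = (3 - (3)·1.500) / (5) = -0.300
Iteration 2:
  x = (-8 - (3)·-0.300) / (6) = -1.183
  y = (3 - (3)·-0.633) / (5) = 0.980
Change: (-0.550, 1.280) → max |·| = 1.280

1.280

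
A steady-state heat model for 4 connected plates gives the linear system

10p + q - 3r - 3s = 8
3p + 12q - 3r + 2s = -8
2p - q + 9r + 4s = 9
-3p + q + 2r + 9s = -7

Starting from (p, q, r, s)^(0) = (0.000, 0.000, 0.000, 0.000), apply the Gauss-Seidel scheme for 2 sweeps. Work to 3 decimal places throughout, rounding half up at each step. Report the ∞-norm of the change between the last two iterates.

Iteration 1:
  p = (8 - (1)·0.000 - (-3)·0.000 - (-3)·0.000) / (10) = 0.800
  q = (-8 - (3)·0.800 - (-3)·0.000 - (2)·0.000) / (12) = -0.867
  r = (9 - (2)·0.800 - (-1)·-0.867 - (4)·0.000) / (9) = 0.726
  s = (-7 - (-3)·0.800 - (1)·-0.867 - (2)·0.726) / (9) = -0.576
Iteration 2:
  p = (8 - (1)·-0.867 - (-3)·0.726 - (-3)·-0.576) / (10) = 0.932
  q = (-8 - (3)·0.932 - (-3)·0.726 - (2)·-0.576) / (12) = -0.622
  r = (9 - (2)·0.932 - (-1)·-0.622 - (4)·-0.576) / (9) = 0.980
  s = (-7 - (-3)·0.932 - (1)·-0.622 - (2)·0.980) / (9) = -0.616
Change: (0.132, 0.245, 0.254, -0.040) → max |·| = 0.254

0.254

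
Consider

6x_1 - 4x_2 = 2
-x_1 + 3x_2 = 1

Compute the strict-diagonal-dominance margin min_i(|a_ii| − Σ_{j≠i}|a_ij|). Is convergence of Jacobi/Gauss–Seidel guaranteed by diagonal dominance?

row 1: |6| − (4) = 2
row 2: |3| − (1) = 2
minimum over rows = 2 → strictly diagonally dominant (convergence guaranteed)

2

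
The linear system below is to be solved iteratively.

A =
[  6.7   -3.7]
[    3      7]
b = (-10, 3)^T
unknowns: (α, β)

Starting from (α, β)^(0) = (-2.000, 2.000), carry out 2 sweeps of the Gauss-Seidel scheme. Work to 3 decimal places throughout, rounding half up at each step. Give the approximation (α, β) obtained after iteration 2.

(-1.164, 0.927)

Iteration 1:
  α = (-10 - (-3.7)·2.000) / (6.7) = -0.388
  β = (3 - (3)·-0.388) / (7) = 0.595
Iteration 2:
  α = (-10 - (-3.7)·0.595) / (6.7) = -1.164
  β = (3 - (3)·-1.164) / (7) = 0.927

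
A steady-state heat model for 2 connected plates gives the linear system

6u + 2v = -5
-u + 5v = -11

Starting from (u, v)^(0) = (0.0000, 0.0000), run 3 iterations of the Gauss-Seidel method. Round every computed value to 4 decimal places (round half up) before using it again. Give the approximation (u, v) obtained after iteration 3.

(-0.0970, -2.2194)

Iteration 1:
  u = (-5 - (2)·0.0000) / (6) = -0.8333
  v = (-11 - (-1)·-0.8333) / (5) = -2.3667
Iteration 2:
  u = (-5 - (2)·-2.3667) / (6) = -0.0444
  v = (-11 - (-1)·-0.0444) / (5) = -2.2089
Iteration 3:
  u = (-5 - (2)·-2.2089) / (6) = -0.0970
  v = (-11 - (-1)·-0.0970) / (5) = -2.2194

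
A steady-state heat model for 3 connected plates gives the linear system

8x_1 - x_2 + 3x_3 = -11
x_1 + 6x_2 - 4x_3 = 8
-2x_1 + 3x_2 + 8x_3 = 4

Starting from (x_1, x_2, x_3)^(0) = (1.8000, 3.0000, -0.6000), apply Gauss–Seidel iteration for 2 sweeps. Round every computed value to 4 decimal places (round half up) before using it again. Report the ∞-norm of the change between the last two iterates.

Iteration 1:
  x_1 = (-11 - (-1)·3.0000 - (3)·-0.6000) / (8) = -0.7750
  x_2 = (8 - (1)·-0.7750 - (-4)·-0.6000) / (6) = 1.0625
  x_3 = (4 - (-2)·-0.7750 - (3)·1.0625) / (8) = -0.0922
Iteration 2:
  x_1 = (-11 - (-1)·1.0625 - (3)·-0.0922) / (8) = -1.2076
  x_2 = (8 - (1)·-1.2076 - (-4)·-0.0922) / (6) = 1.4731
  x_3 = (4 - (-2)·-1.2076 - (3)·1.4731) / (8) = -0.3543
Change: (-0.4326, 0.4106, -0.2621) → max |·| = 0.4326

0.4326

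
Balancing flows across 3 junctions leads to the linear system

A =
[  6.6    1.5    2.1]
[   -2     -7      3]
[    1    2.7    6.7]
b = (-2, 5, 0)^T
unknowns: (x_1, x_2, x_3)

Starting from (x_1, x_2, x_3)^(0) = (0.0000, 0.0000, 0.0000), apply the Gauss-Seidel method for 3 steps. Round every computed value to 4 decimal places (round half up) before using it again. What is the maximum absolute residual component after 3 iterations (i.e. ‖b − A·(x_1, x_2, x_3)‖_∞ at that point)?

Iteration 1:
  x_1 = (-2 - (1.5)·0.0000 - (2.1)·0.0000) / (6.6) = -0.3030
  x_2 = (5 - (-2)·-0.3030 - (3)·0.0000) / (-7) = -0.6277
  x_3 = (0 - (1)·-0.3030 - (2.7)·-0.6277) / (6.7) = 0.2982
Iteration 2:
  x_1 = (-2 - (1.5)·-0.6277 - (2.1)·0.2982) / (6.6) = -0.2553
  x_2 = (5 - (-2)·-0.2553 - (3)·0.2982) / (-7) = -0.5135
  x_3 = (0 - (1)·-0.2553 - (2.7)·-0.5135) / (6.7) = 0.2450
Iteration 3:
  x_1 = (-2 - (1.5)·-0.5135 - (2.1)·0.2450) / (6.6) = -0.2643
  x_2 = (5 - (-2)·-0.2643 - (3)·0.2450) / (-7) = -0.5338
  x_3 = (0 - (1)·-0.2643 - (2.7)·-0.5338) / (6.7) = 0.2546
Residual b − A·x = (0.0104, -0.0290, -0.0003); ∞-norm = 0.0290

0.0290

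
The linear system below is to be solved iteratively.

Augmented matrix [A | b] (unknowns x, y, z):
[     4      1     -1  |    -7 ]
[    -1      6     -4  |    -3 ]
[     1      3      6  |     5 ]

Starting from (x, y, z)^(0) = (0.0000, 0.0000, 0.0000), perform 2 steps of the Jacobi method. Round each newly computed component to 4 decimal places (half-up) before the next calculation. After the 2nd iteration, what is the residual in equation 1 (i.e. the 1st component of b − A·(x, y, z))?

0.2779

Iteration 1:
  x = (-7 - (1)·0.0000 - (-1)·0.0000) / (4) = -1.7500
  y = (-3 - (-1)·0.0000 - (-4)·0.0000) / (6) = -0.5000
  z = (5 - (1)·0.0000 - (3)·0.0000) / (6) = 0.8333
Iteration 2:
  x = (-7 - (1)·-0.5000 - (-1)·0.8333) / (4) = -1.4167
  y = (-3 - (-1)·-1.7500 - (-4)·0.8333) / (6) = -0.2361
  z = (5 - (1)·-1.7500 - (3)·-0.5000) / (6) = 1.3750
Residual b − A·x = (0.2779, 2.4999, -1.1250)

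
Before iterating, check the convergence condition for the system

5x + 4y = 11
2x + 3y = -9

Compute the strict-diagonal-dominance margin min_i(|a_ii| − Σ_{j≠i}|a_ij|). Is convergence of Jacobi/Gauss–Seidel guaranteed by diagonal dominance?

1

row 1: |5| − (4) = 1
row 2: |3| − (2) = 1
minimum over rows = 1 → strictly diagonally dominant (convergence guaranteed)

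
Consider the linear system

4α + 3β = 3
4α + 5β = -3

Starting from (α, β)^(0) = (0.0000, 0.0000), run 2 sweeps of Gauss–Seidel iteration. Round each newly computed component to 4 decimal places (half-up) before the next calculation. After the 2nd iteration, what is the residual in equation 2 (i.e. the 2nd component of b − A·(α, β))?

0.0000

Iteration 1:
  α = (3 - (3)·0.0000) / (4) = 0.7500
  β = (-3 - (4)·0.7500) / (5) = -1.2000
Iteration 2:
  α = (3 - (3)·-1.2000) / (4) = 1.6500
  β = (-3 - (4)·1.6500) / (5) = -1.9200
Residual b − A·x = (2.1600, 0.0000)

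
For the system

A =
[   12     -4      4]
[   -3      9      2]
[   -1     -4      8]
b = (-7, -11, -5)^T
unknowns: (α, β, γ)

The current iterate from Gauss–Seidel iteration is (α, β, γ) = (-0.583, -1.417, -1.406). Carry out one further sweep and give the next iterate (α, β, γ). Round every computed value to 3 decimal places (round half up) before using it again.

One sweep:
  α = (-7 - (-4)·-1.417 - (4)·-1.406) / (12) = -0.587
  β = (-11 - (-3)·-0.587 - (2)·-1.406) / (9) = -1.105
  γ = (-5 - (-1)·-0.587 - (-4)·-1.105) / (8) = -1.251

(-0.587, -1.105, -1.251)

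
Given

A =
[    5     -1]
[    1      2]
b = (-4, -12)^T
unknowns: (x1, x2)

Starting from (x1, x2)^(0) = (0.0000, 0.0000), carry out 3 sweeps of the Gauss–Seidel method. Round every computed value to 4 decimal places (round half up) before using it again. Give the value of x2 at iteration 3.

-5.0960

Iteration 1:
  x1 = (-4 - (-1)·0.0000) / (5) = -0.8000
  x2 = (-12 - (1)·-0.8000) / (2) = -5.6000
Iteration 2:
  x1 = (-4 - (-1)·-5.6000) / (5) = -1.9200
  x2 = (-12 - (1)·-1.9200) / (2) = -5.0400
Iteration 3:
  x1 = (-4 - (-1)·-5.0400) / (5) = -1.8080
  x2 = (-12 - (1)·-1.8080) / (2) = -5.0960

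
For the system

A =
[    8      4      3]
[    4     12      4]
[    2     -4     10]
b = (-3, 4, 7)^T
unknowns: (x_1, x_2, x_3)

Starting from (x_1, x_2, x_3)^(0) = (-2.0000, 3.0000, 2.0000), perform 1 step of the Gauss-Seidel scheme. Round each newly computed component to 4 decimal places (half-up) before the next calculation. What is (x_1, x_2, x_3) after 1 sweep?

Iteration 1:
  x_1 = (-3 - (4)·3.0000 - (3)·2.0000) / (8) = -2.6250
  x_2 = (4 - (4)·-2.6250 - (4)·2.0000) / (12) = 0.5417
  x_3 = (7 - (2)·-2.6250 - (-4)·0.5417) / (10) = 1.4417

(-2.6250, 0.5417, 1.4417)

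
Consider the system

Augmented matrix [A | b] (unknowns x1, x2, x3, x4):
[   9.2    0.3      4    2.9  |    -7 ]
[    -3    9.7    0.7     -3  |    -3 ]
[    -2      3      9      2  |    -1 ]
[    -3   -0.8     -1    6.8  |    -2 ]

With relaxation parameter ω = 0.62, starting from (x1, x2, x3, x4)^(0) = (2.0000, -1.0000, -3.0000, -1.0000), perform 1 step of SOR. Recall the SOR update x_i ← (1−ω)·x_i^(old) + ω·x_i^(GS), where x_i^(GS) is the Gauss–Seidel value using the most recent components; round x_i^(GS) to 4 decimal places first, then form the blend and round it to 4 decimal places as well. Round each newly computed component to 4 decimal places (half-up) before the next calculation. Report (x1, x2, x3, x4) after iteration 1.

Iteration 1:
  x1: GS value = (-7 - (0.3)·-1.0000 - (4)·-3.0000 - (2.9)·-1.0000) / (9.2) = 0.8913;  x1 ← (1−ω)·2.0000 + ω·0.8913 = 1.3126
  x2: GS value = (-3 - (-3)·1.3126 - (0.7)·-3.0000 - (-3)·-1.0000) / (9.7) = 0.0039;  x2 ← (1−ω)·-1.0000 + ω·0.0039 = -0.3776
  x3: GS value = (-1 - (-2)·1.3126 - (3)·-0.3776 - (2)·-1.0000) / (9) = 0.5287;  x3 ← (1−ω)·-3.0000 + ω·0.5287 = -0.8122
  x4: GS value = (-2 - (-3)·1.3126 - (-0.8)·-0.3776 - (-1)·-0.8122) / (6.8) = 0.1211;  x4 ← (1−ω)·-1.0000 + ω·0.1211 = -0.3049

(1.3126, -0.3776, -0.8122, -0.3049)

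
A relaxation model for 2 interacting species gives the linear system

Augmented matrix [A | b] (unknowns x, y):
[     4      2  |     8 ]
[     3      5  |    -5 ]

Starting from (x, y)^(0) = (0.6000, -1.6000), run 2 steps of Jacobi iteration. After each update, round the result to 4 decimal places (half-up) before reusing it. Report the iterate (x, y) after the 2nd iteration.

Iteration 1:
  x = (8 - (2)·-1.6000) / (4) = 2.8000
  y = (-5 - (3)·0.6000) / (5) = -1.3600
Iteration 2:
  x = (8 - (2)·-1.3600) / (4) = 2.6800
  y = (-5 - (3)·2.8000) / (5) = -2.6800

(2.6800, -2.6800)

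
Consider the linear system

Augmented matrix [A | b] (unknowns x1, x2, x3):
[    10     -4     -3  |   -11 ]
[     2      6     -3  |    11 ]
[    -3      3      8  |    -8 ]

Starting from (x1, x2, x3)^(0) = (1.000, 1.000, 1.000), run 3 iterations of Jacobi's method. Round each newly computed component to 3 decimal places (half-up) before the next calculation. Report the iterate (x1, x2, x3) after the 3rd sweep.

Iteration 1:
  x1 = (-11 - (-4)·1.000 - (-3)·1.000) / (10) = -0.400
  x2 = (11 - (2)·1.000 - (-3)·1.000) / (6) = 2.000
  x3 = (-8 - (-3)·1.000 - (3)·1.000) / (8) = -1.000
Iteration 2:
  x1 = (-11 - (-4)·2.000 - (-3)·-1.000) / (10) = -0.600
  x2 = (11 - (2)·-0.400 - (-3)·-1.000) / (6) = 1.467
  x3 = (-8 - (-3)·-0.400 - (3)·2.000) / (8) = -1.900
Iteration 3:
  x1 = (-11 - (-4)·1.467 - (-3)·-1.900) / (10) = -1.083
  x2 = (11 - (2)·-0.600 - (-3)·-1.900) / (6) = 1.083
  x3 = (-8 - (-3)·-0.600 - (3)·1.467) / (8) = -1.775

(-1.083, 1.083, -1.775)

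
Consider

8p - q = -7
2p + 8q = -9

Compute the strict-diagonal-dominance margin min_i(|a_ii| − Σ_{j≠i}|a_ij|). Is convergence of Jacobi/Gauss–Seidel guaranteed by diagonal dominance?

6

row 1: |8| − (1) = 7
row 2: |8| − (2) = 6
minimum over rows = 6 → strictly diagonally dominant (convergence guaranteed)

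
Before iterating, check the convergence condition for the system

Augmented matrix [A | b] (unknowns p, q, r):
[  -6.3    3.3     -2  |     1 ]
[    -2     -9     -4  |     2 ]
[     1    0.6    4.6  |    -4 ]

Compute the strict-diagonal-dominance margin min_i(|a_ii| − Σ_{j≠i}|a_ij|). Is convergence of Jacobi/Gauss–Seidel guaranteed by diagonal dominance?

1

row 1: |-6.3| − (3.3+2) = 1
row 2: |-9| − (2+4) = 3
row 3: |4.6| − (1+0.6) = 3
minimum over rows = 1 → strictly diagonally dominant (convergence guaranteed)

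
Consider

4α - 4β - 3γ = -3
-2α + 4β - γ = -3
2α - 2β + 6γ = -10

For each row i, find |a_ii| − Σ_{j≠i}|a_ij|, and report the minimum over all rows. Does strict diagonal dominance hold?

-3

row 1: |4| − (4+3) = -3
row 2: |4| − (2+1) = 1
row 3: |6| − (2+2) = 2
minimum over rows = -3 → not strictly diagonally dominant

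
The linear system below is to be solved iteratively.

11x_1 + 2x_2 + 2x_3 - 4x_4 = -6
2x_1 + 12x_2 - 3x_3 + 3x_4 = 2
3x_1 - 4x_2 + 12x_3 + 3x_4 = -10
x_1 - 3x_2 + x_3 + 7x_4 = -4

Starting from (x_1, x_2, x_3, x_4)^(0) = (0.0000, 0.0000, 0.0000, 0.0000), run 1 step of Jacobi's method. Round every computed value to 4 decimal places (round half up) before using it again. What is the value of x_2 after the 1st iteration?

0.1667

Iteration 1:
  x_1 = (-6 - (2)·0.0000 - (2)·0.0000 - (-4)·0.0000) / (11) = -0.5455
  x_2 = (2 - (2)·0.0000 - (-3)·0.0000 - (3)·0.0000) / (12) = 0.1667
  x_3 = (-10 - (3)·0.0000 - (-4)·0.0000 - (3)·0.0000) / (12) = -0.8333
  x_4 = (-4 - (1)·0.0000 - (-3)·0.0000 - (1)·0.0000) / (7) = -0.5714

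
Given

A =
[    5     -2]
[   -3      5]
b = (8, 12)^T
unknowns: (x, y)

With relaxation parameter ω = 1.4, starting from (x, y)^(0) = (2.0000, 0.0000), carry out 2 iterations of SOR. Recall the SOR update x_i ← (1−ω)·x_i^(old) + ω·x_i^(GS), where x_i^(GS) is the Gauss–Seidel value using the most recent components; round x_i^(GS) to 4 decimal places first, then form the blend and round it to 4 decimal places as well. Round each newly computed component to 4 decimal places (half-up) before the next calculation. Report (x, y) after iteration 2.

Iteration 1:
  x: GS value = (8 - (-2)·0.0000) / (5) = 1.6000;  x ← (1−ω)·2.0000 + ω·1.6000 = 1.4400
  y: GS value = (12 - (-3)·1.4400) / (5) = 3.2640;  y ← (1−ω)·0.0000 + ω·3.2640 = 4.5696
Iteration 2:
  x: GS value = (8 - (-2)·4.5696) / (5) = 3.4278;  x ← (1−ω)·1.4400 + ω·3.4278 = 4.2229
  y: GS value = (12 - (-3)·4.2229) / (5) = 4.9337;  y ← (1−ω)·4.5696 + ω·4.9337 = 5.0793

(4.2229, 5.0793)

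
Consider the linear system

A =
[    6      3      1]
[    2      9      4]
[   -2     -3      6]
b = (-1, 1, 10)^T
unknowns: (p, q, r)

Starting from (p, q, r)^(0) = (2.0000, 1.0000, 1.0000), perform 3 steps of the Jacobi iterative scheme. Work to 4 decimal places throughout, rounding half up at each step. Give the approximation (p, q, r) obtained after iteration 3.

Iteration 1:
  p = (-1 - (3)·1.0000 - (1)·1.0000) / (6) = -0.8333
  q = (1 - (2)·2.0000 - (4)·1.0000) / (9) = -0.7778
  r = (10 - (-2)·2.0000 - (-3)·1.0000) / (6) = 2.8333
Iteration 2:
  p = (-1 - (3)·-0.7778 - (1)·2.8333) / (6) = -0.2500
  q = (1 - (2)·-0.8333 - (4)·2.8333) / (9) = -0.9630
  r = (10 - (-2)·-0.8333 - (-3)·-0.7778) / (6) = 1.0000
Iteration 3:
  p = (-1 - (3)·-0.9630 - (1)·1.0000) / (6) = 0.1482
  q = (1 - (2)·-0.2500 - (4)·1.0000) / (9) = -0.2778
  r = (10 - (-2)·-0.2500 - (-3)·-0.9630) / (6) = 1.1018

(0.1482, -0.2778, 1.1018)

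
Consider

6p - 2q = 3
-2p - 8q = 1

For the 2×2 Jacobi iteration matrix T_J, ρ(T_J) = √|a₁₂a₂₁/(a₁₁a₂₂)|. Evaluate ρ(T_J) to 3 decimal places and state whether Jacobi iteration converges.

a₁₂a₂₁/(a₁₁a₂₂) = (-2)·(-2) / ((6)·(-8)) = -0.083333
ρ = √|-0.083333| = √0.083333 = 0.289
ρ < 1, so Jacobi converges

0.289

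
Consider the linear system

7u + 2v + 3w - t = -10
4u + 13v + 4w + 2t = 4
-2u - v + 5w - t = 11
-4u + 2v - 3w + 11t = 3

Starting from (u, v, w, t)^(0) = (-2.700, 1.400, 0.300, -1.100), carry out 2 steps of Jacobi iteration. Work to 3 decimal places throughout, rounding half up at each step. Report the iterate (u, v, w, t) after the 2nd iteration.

(-2.407, 0.731, 1.421, -0.395)

Iteration 1:
  u = (-10 - (2)·1.400 - (3)·0.300 - (-1)·-1.100) / (7) = -2.114
  v = (4 - (4)·-2.700 - (4)·0.300 - (2)·-1.100) / (13) = 1.215
  w = (11 - (-2)·-2.700 - (-1)·1.400 - (-1)·-1.100) / (5) = 1.180
  t = (3 - (-4)·-2.700 - (2)·1.400 - (-3)·0.300) / (11) = -0.882
Iteration 2:
  u = (-10 - (2)·1.215 - (3)·1.180 - (-1)·-0.882) / (7) = -2.407
  v = (4 - (4)·-2.114 - (4)·1.180 - (2)·-0.882) / (13) = 0.731
  w = (11 - (-2)·-2.114 - (-1)·1.215 - (-1)·-0.882) / (5) = 1.421
  t = (3 - (-4)·-2.114 - (2)·1.215 - (-3)·1.180) / (11) = -0.395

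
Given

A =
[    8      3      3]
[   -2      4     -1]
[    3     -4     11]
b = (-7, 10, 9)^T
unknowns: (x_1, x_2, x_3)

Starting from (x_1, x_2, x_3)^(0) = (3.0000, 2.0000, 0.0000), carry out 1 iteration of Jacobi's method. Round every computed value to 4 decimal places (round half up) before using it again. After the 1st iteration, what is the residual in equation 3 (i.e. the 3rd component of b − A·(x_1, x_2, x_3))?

Iteration 1:
  x_1 = (-7 - (3)·2.0000 - (3)·0.0000) / (8) = -1.6250
  x_2 = (10 - (-2)·3.0000 - (-1)·0.0000) / (4) = 4.0000
  x_3 = (9 - (3)·3.0000 - (-4)·2.0000) / (11) = 0.7273
Residual b − A·x = (-8.1819, -8.5227, 21.8747)

21.8747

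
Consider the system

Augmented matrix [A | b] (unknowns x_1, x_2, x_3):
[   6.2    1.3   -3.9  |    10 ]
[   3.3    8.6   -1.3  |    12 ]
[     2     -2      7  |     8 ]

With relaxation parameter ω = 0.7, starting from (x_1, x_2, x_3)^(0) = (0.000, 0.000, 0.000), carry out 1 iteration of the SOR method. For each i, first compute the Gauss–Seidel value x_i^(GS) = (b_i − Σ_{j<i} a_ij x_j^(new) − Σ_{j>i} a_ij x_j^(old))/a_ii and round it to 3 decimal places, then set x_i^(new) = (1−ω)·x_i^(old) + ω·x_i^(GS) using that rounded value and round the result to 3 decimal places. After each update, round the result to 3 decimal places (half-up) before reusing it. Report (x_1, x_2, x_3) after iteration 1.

Iteration 1:
  x_1: GS value = (10 - (1.3)·0.000 - (-3.9)·0.000) / (6.2) = 1.613;  x_1 ← (1−ω)·0.000 + ω·1.613 = 1.129
  x_2: GS value = (12 - (3.3)·1.129 - (-1.3)·0.000) / (8.6) = 0.962;  x_2 ← (1−ω)·0.000 + ω·0.962 = 0.673
  x_3: GS value = (8 - (2)·1.129 - (-2)·0.673) / (7) = 1.013;  x_3 ← (1−ω)·0.000 + ω·1.013 = 0.709

(1.129, 0.673, 0.709)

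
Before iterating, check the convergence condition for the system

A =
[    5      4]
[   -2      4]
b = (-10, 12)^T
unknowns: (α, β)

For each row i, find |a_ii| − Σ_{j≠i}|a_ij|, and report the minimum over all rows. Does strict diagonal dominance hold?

1

row 1: |5| − (4) = 1
row 2: |4| − (2) = 2
minimum over rows = 1 → strictly diagonally dominant (convergence guaranteed)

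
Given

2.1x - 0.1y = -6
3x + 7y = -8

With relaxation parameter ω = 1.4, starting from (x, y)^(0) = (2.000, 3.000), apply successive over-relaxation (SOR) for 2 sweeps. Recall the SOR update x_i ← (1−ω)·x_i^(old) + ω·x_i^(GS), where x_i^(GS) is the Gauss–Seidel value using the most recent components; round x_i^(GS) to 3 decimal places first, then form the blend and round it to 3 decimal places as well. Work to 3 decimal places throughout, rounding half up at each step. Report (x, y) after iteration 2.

Iteration 1:
  x: GS value = (-6 - (-0.1)·3.000) / (2.1) = -2.714;  x ← (1−ω)·2.000 + ω·-2.714 = -4.600
  y: GS value = (-8 - (3)·-4.600) / (7) = 0.829;  y ← (1−ω)·3.000 + ω·0.829 = -0.039
Iteration 2:
  x: GS value = (-6 - (-0.1)·-0.039) / (2.1) = -2.859;  x ← (1−ω)·-4.600 + ω·-2.859 = -2.163
  y: GS value = (-8 - (3)·-2.163) / (7) = -0.216;  y ← (1−ω)·-0.039 + ω·-0.216 = -0.287

(-2.163, -0.287)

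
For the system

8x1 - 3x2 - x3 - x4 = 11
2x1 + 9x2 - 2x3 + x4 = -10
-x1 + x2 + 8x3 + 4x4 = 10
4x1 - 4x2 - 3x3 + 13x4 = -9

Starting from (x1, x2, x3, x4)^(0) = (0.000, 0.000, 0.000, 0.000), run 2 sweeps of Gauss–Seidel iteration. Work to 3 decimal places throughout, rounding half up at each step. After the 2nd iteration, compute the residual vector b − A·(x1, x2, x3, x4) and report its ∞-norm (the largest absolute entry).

2.669

Iteration 1:
  x1 = (11 - (-3)·0.000 - (-1)·0.000 - (-1)·0.000) / (8) = 1.375
  x2 = (-10 - (2)·1.375 - (-2)·0.000 - (1)·0.000) / (9) = -1.417
  x3 = (10 - (-1)·1.375 - (1)·-1.417 - (4)·0.000) / (8) = 1.599
  x4 = (-9 - (4)·1.375 - (-4)·-1.417 - (-3)·1.599) / (13) = -1.182
Iteration 2:
  x1 = (11 - (-3)·-1.417 - (-1)·1.599 - (-1)·-1.182) / (8) = 0.896
  x2 = (-10 - (2)·0.896 - (-2)·1.599 - (1)·-1.182) / (9) = -0.824
  x3 = (10 - (-1)·0.896 - (1)·-0.824 - (4)·-1.182) / (8) = 2.056
  x4 = (-9 - (4)·0.896 - (-4)·-0.824 - (-3)·2.056) / (13) = -0.747
Residual b − A·x = (2.669, 0.483, -1.740, -0.001); ∞-norm = 2.669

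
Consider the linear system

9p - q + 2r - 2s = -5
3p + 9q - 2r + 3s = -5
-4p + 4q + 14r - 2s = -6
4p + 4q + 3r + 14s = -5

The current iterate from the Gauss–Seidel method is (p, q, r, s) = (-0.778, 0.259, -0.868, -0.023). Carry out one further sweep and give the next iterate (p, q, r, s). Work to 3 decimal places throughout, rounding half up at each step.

(-0.339, -0.628, -0.349, -0.006)

One sweep:
  p = (-5 - (-1)·0.259 - (2)·-0.868 - (-2)·-0.023) / (9) = -0.339
  q = (-5 - (3)·-0.339 - (-2)·-0.868 - (3)·-0.023) / (9) = -0.628
  r = (-6 - (-4)·-0.339 - (4)·-0.628 - (-2)·-0.023) / (14) = -0.349
  s = (-5 - (4)·-0.339 - (4)·-0.628 - (3)·-0.349) / (14) = -0.006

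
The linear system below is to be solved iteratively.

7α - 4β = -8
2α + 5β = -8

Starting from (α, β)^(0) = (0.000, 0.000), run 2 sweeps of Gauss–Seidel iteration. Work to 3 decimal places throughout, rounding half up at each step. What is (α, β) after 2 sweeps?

(-1.796, -0.882)

Iteration 1:
  α = (-8 - (-4)·0.000) / (7) = -1.143
  β = (-8 - (2)·-1.143) / (5) = -1.143
Iteration 2:
  α = (-8 - (-4)·-1.143) / (7) = -1.796
  β = (-8 - (2)·-1.796) / (5) = -0.882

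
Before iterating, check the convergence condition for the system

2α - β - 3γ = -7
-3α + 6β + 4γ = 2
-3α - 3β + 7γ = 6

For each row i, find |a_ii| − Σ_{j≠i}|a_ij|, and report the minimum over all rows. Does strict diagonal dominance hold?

-2

row 1: |2| − (1+3) = -2
row 2: |6| − (3+4) = -1
row 3: |7| − (3+3) = 1
minimum over rows = -2 → not strictly diagonally dominant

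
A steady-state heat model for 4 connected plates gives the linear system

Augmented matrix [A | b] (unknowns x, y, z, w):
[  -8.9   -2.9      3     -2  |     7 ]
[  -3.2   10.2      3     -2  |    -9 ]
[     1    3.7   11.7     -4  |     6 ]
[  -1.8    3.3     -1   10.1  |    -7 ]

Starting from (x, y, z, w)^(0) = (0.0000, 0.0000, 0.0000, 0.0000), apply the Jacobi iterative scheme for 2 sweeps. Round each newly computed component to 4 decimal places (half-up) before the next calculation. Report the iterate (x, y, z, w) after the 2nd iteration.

Iteration 1:
  x = (7 - (-2.9)·0.0000 - (3)·0.0000 - (-2)·0.0000) / (-8.9) = -0.7865
  y = (-9 - (-3.2)·0.0000 - (3)·0.0000 - (-2)·0.0000) / (10.2) = -0.8824
  z = (6 - (1)·0.0000 - (3.7)·0.0000 - (-4)·0.0000) / (11.7) = 0.5128
  w = (-7 - (-1.8)·0.0000 - (3.3)·0.0000 - (-1)·0.0000) / (10.1) = -0.6931
Iteration 2:
  x = (7 - (-2.9)·-0.8824 - (3)·0.5128 - (-2)·-0.6931) / (-8.9) = -0.1704
  y = (-9 - (-3.2)·-0.7865 - (3)·0.5128 - (-2)·-0.6931) / (10.2) = -1.4158
  z = (6 - (1)·-0.7865 - (3.7)·-0.8824 - (-4)·-0.6931) / (11.7) = 0.6221
  w = (-7 - (-1.8)·-0.7865 - (3.3)·-0.8824 - (-1)·0.5128) / (10.1) = -0.4942

(-0.1704, -1.4158, 0.6221, -0.4942)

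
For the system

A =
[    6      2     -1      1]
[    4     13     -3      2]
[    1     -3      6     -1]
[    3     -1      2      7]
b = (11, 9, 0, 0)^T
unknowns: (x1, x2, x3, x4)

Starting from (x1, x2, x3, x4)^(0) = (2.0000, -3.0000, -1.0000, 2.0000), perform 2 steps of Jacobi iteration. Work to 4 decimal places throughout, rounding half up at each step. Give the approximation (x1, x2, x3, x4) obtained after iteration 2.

Iteration 1:
  x1 = (11 - (2)·-3.0000 - (-1)·-1.0000 - (1)·2.0000) / (6) = 2.3333
  x2 = (9 - (4)·2.0000 - (-3)·-1.0000 - (2)·2.0000) / (13) = -0.4615
  x3 = (0 - (1)·2.0000 - (-3)·-3.0000 - (-1)·2.0000) / (6) = -1.5000
  x4 = (0 - (3)·2.0000 - (-1)·-3.0000 - (2)·-1.0000) / (7) = -1.0000
Iteration 2:
  x1 = (11 - (2)·-0.4615 - (-1)·-1.5000 - (1)·-1.0000) / (6) = 1.9038
  x2 = (9 - (4)·2.3333 - (-3)·-1.5000 - (2)·-1.0000) / (13) = -0.2179
  x3 = (0 - (1)·2.3333 - (-3)·-0.4615 - (-1)·-1.0000) / (6) = -0.7863
  x4 = (0 - (3)·2.3333 - (-1)·-0.4615 - (2)·-1.5000) / (7) = -0.6373

(1.9038, -0.2179, -0.7863, -0.6373)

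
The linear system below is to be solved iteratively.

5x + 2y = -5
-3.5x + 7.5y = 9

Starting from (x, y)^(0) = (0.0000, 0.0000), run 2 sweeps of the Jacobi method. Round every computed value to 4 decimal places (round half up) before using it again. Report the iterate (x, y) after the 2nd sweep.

(-1.4800, 0.7333)

Iteration 1:
  x = (-5 - (2)·0.0000) / (5) = -1.0000
  y = (9 - (-3.5)·0.0000) / (7.5) = 1.2000
Iteration 2:
  x = (-5 - (2)·1.2000) / (5) = -1.4800
  y = (9 - (-3.5)·-1.0000) / (7.5) = 0.7333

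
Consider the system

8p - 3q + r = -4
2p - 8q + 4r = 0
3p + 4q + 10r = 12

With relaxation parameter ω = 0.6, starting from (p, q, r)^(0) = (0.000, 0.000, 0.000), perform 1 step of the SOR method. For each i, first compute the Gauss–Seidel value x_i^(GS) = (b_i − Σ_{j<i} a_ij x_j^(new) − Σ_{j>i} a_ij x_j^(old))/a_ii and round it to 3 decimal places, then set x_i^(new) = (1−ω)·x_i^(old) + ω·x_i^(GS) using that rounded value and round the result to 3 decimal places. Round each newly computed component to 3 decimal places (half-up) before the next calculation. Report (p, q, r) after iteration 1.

(-0.300, -0.045, 0.785)

Iteration 1:
  p: GS value = (-4 - (-3)·0.000 - (1)·0.000) / (8) = -0.500;  p ← (1−ω)·0.000 + ω·-0.500 = -0.300
  q: GS value = (0 - (2)·-0.300 - (4)·0.000) / (-8) = -0.075;  q ← (1−ω)·0.000 + ω·-0.075 = -0.045
  r: GS value = (12 - (3)·-0.300 - (4)·-0.045) / (10) = 1.308;  r ← (1−ω)·0.000 + ω·1.308 = 0.785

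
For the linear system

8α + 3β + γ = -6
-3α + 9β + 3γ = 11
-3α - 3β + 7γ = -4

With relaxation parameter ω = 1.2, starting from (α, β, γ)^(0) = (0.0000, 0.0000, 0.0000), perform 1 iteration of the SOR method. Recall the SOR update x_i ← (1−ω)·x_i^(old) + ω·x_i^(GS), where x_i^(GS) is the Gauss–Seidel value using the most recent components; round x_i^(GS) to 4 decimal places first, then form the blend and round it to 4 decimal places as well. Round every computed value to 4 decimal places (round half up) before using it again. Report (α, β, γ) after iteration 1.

Iteration 1:
  α: GS value = (-6 - (3)·0.0000 - (1)·0.0000) / (8) = -0.7500;  α ← (1−ω)·0.0000 + ω·-0.7500 = -0.9000
  β: GS value = (11 - (-3)·-0.9000 - (3)·0.0000) / (9) = 0.9222;  β ← (1−ω)·0.0000 + ω·0.9222 = 1.1066
  γ: GS value = (-4 - (-3)·-0.9000 - (-3)·1.1066) / (7) = -0.4829;  γ ← (1−ω)·0.0000 + ω·-0.4829 = -0.5795

(-0.9000, 1.1066, -0.5795)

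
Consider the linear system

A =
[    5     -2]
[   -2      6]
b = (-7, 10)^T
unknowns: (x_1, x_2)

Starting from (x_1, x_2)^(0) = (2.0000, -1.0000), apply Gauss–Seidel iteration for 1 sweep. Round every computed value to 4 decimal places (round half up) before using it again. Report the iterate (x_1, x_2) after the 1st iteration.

Iteration 1:
  x_1 = (-7 - (-2)·-1.0000) / (5) = -1.8000
  x_2 = (10 - (-2)·-1.8000) / (6) = 1.0667

(-1.8000, 1.0667)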